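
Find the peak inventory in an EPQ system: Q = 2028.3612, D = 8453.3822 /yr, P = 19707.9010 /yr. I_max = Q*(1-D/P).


D/P = 0.4289
1 - D/P = 0.5711
I_max = 2028.3612 * 0.5711 = 1158.3288

1158.3288 units


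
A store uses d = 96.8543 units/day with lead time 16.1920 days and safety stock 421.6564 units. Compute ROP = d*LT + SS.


d*LT = 96.8543 * 16.1920 = 1568.2648
ROP = 1568.2648 + 421.6564 = 1989.9212

1989.9212 units


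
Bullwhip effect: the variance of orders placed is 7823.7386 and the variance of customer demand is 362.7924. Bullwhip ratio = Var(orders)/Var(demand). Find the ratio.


BW = 7823.7386 / 362.7924 = 21.5653

21.5653


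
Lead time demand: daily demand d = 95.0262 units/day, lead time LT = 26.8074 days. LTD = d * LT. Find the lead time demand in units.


LTD = 95.0262 * 26.8074 = 2547.4054

2547.4054 units


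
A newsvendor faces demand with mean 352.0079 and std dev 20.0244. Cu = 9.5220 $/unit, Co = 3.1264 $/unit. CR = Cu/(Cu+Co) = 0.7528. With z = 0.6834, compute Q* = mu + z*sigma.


CR = Cu/(Cu+Co) = 9.5220/(9.5220+3.1264) = 0.7528
z = 0.6834
Q* = 352.0079 + 0.6834 * 20.0244 = 365.6926

365.6926 units


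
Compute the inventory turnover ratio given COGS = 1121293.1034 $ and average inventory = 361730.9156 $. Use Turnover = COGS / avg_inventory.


Turnover = 1121293.1034 / 361730.9156 = 3.0998

3.0998


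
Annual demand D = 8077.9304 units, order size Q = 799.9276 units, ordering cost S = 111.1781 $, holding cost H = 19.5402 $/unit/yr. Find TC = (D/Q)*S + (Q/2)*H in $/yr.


Ordering cost = D*S/Q = 1122.7128
Holding cost = Q*H/2 = 7815.3726
TC = 1122.7128 + 7815.3726 = 8938.0854

8938.0854 $/yr


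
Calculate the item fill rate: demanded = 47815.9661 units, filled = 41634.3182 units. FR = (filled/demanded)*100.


FR = 41634.3182 / 47815.9661 * 100 = 87.0720

87.0720%


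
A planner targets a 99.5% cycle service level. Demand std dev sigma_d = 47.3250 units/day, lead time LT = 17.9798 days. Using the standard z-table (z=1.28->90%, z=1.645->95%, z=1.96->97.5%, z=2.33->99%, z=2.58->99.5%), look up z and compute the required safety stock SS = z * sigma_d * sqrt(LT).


From the table, SL = 99.5% corresponds to z = 2.58
sqrt(LT) = sqrt(17.9798) = 4.2403
SS = 2.58 * 47.3250 * 4.2403 = 517.7293

517.7293 units


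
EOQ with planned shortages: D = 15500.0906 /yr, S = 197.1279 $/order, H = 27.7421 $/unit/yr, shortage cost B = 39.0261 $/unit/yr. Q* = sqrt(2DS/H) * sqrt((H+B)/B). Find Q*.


sqrt(2DS/H) = 469.3388
sqrt((H+B)/B) = 1.3080
Q* = 469.3388 * 1.3080 = 613.8945

613.8945 units


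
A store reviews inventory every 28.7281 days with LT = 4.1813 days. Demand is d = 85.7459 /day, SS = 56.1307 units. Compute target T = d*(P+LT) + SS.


P + LT = 32.9094
d*(P+LT) = 85.7459 * 32.9094 = 2821.8461
T = 2821.8461 + 56.1307 = 2877.9768

2877.9768 units


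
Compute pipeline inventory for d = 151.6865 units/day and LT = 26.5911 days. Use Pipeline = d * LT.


Pipeline = 151.6865 * 26.5911 = 4033.5109

4033.5109 units


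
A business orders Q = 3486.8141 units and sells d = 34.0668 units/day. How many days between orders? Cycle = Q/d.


Cycle = 3486.8141 / 34.0668 = 102.3523

102.3523 days


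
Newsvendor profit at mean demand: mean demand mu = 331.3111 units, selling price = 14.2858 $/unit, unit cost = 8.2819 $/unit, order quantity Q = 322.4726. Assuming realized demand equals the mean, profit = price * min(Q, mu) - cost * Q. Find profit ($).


Sales at mu = min(322.4726, 331.3111) = 322.4726
Revenue = 14.2858 * 322.4726 = 4606.7791
Total cost = 8.2819 * 322.4726 = 2670.6858
Profit = 4606.7791 - 2670.6858 = 1936.0932

1936.0932 $


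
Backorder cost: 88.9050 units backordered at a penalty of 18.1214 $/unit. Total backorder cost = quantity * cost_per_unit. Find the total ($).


Total = 88.9050 * 18.1214 = 1611.0831

1611.0831 $


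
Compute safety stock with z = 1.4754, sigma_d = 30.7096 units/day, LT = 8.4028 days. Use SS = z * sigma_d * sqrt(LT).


sqrt(LT) = sqrt(8.4028) = 2.8988
SS = 1.4754 * 30.7096 * 2.8988 = 131.3397

131.3397 units


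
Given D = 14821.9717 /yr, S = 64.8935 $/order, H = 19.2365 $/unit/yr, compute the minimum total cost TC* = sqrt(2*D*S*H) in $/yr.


2*D*S*H = 37005240.4500
TC* = sqrt(37005240.4500) = 6083.1933

6083.1933 $/yr


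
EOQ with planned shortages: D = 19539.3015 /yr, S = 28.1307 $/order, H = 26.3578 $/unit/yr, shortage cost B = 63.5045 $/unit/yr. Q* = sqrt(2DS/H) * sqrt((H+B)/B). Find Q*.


sqrt(2DS/H) = 204.2233
sqrt((H+B)/B) = 1.1896
Q* = 204.2233 * 1.1896 = 242.9359

242.9359 units


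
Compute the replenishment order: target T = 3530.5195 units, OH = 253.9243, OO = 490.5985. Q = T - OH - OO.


Inventory position = OH + OO = 253.9243 + 490.5985 = 744.5228
Q = 3530.5195 - 744.5228 = 2785.9967

2785.9967 units


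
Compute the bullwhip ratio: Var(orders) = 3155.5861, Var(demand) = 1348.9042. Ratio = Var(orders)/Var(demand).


BW = 3155.5861 / 1348.9042 = 2.3394

2.3394


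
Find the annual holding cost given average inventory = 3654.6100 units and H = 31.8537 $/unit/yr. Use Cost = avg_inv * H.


Cost = 3654.6100 * 31.8537 = 116412.8506

116412.8506 $/yr


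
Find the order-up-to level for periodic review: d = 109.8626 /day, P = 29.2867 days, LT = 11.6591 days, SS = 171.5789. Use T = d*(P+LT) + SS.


P + LT = 40.9458
d*(P+LT) = 109.8626 * 40.9458 = 4498.4120
T = 4498.4120 + 171.5789 = 4669.9909

4669.9909 units


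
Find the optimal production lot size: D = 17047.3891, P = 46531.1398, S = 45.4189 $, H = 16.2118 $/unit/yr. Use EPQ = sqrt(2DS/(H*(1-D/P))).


1 - D/P = 1 - 0.3664 = 0.6336
H*(1-D/P) = 10.2724
2DS = 1548547.3216
EPQ = sqrt(150748.9183) = 388.2640

388.2640 units


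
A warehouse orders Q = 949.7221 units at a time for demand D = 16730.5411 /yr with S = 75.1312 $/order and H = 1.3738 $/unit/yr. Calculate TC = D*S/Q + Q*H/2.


Ordering cost = D*S/Q = 1323.5299
Holding cost = Q*H/2 = 652.3641
TC = 1323.5299 + 652.3641 = 1975.8940

1975.8940 $/yr


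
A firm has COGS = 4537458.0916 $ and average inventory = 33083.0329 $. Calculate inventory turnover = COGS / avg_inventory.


Turnover = 4537458.0916 / 33083.0329 = 137.1536

137.1536


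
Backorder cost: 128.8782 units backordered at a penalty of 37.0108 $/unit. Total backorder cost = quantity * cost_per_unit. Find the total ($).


Total = 128.8782 * 37.0108 = 4769.8853

4769.8853 $


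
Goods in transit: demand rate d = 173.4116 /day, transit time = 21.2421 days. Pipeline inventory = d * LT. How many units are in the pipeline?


Pipeline = 173.4116 * 21.2421 = 3683.6265

3683.6265 units


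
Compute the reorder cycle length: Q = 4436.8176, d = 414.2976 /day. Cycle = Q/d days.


Cycle = 4436.8176 / 414.2976 = 10.7093

10.7093 days


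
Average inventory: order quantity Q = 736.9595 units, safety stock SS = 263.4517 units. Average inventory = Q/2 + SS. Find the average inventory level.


Q/2 = 368.4798
Avg = 368.4798 + 263.4517 = 631.9315

631.9315 units


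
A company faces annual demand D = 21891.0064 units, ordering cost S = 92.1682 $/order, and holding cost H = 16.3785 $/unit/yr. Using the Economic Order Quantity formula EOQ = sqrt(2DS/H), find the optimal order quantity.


2*D*S = 2 * 21891.0064 * 92.1682 = 4035309.3122
2*D*S/H = 246378.4420
EOQ = sqrt(246378.4420) = 496.3652

496.3652 units


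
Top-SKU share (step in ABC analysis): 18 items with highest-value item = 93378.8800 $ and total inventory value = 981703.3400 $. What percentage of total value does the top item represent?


Top item = 93378.8800
Total = 981703.3400
Percentage = 93378.8800 / 981703.3400 * 100 = 9.5119

9.5119%


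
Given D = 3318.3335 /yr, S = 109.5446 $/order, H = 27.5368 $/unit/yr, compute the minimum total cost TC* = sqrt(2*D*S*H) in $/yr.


2*D*S*H = 20019557.3818
TC* = sqrt(20019557.3818) = 4474.3220

4474.3220 $/yr


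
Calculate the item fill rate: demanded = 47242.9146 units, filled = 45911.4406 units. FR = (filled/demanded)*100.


FR = 45911.4406 / 47242.9146 * 100 = 97.1816

97.1816%


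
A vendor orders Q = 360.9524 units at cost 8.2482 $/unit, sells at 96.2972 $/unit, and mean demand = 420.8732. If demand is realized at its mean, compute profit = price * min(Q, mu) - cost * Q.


Sales at mu = min(360.9524, 420.8732) = 360.9524
Revenue = 96.2972 * 360.9524 = 34758.7055
Total cost = 8.2482 * 360.9524 = 2977.2076
Profit = 34758.7055 - 2977.2076 = 31781.4979

31781.4979 $


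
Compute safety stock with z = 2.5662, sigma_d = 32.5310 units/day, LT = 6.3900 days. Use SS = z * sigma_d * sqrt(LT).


sqrt(LT) = sqrt(6.3900) = 2.5278
SS = 2.5662 * 32.5310 * 2.5278 = 211.0272

211.0272 units


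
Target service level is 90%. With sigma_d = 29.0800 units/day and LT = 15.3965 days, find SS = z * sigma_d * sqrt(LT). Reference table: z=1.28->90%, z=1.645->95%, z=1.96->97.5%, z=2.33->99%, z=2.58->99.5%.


From the table, SL = 90% corresponds to z = 1.28
sqrt(LT) = sqrt(15.3965) = 3.9238
SS = 1.28 * 29.0800 * 3.9238 = 146.0546

146.0546 units


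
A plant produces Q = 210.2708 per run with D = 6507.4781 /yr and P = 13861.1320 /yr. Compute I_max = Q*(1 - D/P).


D/P = 0.4695
1 - D/P = 0.5305
I_max = 210.2708 * 0.5305 = 111.5536

111.5536 units


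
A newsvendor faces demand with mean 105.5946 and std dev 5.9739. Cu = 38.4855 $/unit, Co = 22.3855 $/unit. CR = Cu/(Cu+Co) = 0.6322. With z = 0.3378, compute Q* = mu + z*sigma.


CR = Cu/(Cu+Co) = 38.4855/(38.4855+22.3855) = 0.6322
z = 0.3378
Q* = 105.5946 + 0.3378 * 5.9739 = 107.6126

107.6126 units


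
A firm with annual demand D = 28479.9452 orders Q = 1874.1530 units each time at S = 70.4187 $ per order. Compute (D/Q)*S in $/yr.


Number of orders = D/Q = 15.1962
Cost = 15.1962 * 70.4187 = 1070.0944

1070.0944 $/yr


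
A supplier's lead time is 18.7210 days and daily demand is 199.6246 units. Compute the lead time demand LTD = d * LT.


LTD = 199.6246 * 18.7210 = 3737.1721

3737.1721 units


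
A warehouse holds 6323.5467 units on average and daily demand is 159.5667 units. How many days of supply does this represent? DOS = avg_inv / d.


DOS = 6323.5467 / 159.5667 = 39.6295

39.6295 days


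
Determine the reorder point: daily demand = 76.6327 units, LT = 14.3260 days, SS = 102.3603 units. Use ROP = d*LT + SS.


d*LT = 76.6327 * 14.3260 = 1097.8401
ROP = 1097.8401 + 102.3603 = 1200.2004

1200.2004 units


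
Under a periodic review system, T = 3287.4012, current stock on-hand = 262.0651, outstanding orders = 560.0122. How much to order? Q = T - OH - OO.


Inventory position = OH + OO = 262.0651 + 560.0122 = 822.0773
Q = 3287.4012 - 822.0773 = 2465.3239

2465.3239 units


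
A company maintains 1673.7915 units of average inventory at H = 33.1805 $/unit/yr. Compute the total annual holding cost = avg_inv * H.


Cost = 1673.7915 * 33.1805 = 55537.2389

55537.2389 $/yr


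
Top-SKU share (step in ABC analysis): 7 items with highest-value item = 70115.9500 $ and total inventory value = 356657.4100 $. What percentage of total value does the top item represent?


Top item = 70115.9500
Total = 356657.4100
Percentage = 70115.9500 / 356657.4100 * 100 = 19.6592

19.6592%


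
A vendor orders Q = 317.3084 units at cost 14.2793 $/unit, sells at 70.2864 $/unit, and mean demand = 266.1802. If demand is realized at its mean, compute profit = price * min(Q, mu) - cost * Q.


Sales at mu = min(317.3084, 266.1802) = 266.1802
Revenue = 70.2864 * 266.1802 = 18708.8480
Total cost = 14.2793 * 317.3084 = 4530.9418
Profit = 18708.8480 - 4530.9418 = 14177.9062

14177.9062 $


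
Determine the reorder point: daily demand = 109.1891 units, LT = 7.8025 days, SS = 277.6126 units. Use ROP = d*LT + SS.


d*LT = 109.1891 * 7.8025 = 851.9480
ROP = 851.9480 + 277.6126 = 1129.5606

1129.5606 units


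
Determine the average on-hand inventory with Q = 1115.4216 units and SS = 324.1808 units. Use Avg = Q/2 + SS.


Q/2 = 557.7108
Avg = 557.7108 + 324.1808 = 881.8916

881.8916 units


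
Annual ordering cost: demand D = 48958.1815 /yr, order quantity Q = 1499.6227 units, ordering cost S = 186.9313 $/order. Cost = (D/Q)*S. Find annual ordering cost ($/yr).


Number of orders = D/Q = 32.6470
Cost = 32.6470 * 186.9313 = 6102.7461

6102.7461 $/yr


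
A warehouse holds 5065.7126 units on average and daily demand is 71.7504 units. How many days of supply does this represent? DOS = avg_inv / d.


DOS = 5065.7126 / 71.7504 = 70.6019

70.6019 days


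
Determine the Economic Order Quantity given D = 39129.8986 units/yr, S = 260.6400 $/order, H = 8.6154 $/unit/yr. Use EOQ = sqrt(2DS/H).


2*D*S = 2 * 39129.8986 * 260.6400 = 20397633.5422
2*D*S/H = 2367578.2369
EOQ = sqrt(2367578.2369) = 1538.6937

1538.6937 units


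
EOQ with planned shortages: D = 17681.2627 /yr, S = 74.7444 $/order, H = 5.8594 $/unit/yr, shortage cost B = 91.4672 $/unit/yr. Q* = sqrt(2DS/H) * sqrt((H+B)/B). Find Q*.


sqrt(2DS/H) = 671.6367
sqrt((H+B)/B) = 1.0315
Q* = 671.6367 * 1.0315 = 692.8153

692.8153 units


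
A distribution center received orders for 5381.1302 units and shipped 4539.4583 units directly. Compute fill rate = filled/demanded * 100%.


FR = 4539.4583 / 5381.1302 * 100 = 84.3588

84.3588%


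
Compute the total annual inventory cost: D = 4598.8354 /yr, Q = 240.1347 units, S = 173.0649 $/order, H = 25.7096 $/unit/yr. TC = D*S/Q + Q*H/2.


Ordering cost = D*S/Q = 3314.3773
Holding cost = Q*H/2 = 3086.8835
TC = 3314.3773 + 3086.8835 = 6401.2608

6401.2608 $/yr


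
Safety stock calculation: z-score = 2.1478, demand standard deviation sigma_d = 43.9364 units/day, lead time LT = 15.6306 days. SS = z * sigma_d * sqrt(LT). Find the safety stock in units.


sqrt(LT) = sqrt(15.6306) = 3.9536
SS = 2.1478 * 43.9364 * 3.9536 = 373.0836

373.0836 units


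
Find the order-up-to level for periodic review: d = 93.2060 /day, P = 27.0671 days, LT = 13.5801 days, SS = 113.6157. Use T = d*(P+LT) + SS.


P + LT = 40.6472
d*(P+LT) = 93.2060 * 40.6472 = 3788.5629
T = 3788.5629 + 113.6157 = 3902.1786

3902.1786 units


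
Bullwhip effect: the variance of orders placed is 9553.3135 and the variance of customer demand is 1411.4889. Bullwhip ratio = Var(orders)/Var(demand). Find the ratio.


BW = 9553.3135 / 1411.4889 = 6.7683

6.7683


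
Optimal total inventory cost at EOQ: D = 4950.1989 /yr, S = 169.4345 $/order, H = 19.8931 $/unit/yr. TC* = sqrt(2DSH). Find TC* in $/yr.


2*D*S*H = 33370057.5900
TC* = sqrt(33370057.5900) = 5776.6822

5776.6822 $/yr


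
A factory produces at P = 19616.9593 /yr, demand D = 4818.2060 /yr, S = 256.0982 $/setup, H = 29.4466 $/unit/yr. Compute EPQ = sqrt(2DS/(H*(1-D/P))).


1 - D/P = 1 - 0.2456 = 0.7544
H*(1-D/P) = 22.2141
2DS = 2467867.7677
EPQ = sqrt(111094.6869) = 333.3087

333.3087 units


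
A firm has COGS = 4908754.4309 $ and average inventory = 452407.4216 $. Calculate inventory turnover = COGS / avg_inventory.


Turnover = 4908754.4309 / 452407.4216 = 10.8503

10.8503


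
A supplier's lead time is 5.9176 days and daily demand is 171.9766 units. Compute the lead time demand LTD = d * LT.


LTD = 171.9766 * 5.9176 = 1017.6887

1017.6887 units


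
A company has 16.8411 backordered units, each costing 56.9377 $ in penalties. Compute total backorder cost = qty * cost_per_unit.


Total = 16.8411 * 56.9377 = 958.8935

958.8935 $


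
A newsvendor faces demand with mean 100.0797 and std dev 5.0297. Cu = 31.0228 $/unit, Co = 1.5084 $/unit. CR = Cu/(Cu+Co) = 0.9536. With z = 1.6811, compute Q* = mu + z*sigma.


CR = Cu/(Cu+Co) = 31.0228/(31.0228+1.5084) = 0.9536
z = 1.6811
Q* = 100.0797 + 1.6811 * 5.0297 = 108.5351

108.5351 units


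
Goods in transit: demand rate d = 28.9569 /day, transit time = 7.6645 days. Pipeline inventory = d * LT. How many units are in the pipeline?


Pipeline = 28.9569 * 7.6645 = 221.9402

221.9402 units


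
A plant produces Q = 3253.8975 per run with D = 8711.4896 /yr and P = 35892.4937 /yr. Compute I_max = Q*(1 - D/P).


D/P = 0.2427
1 - D/P = 0.7573
I_max = 3253.8975 * 0.7573 = 2464.1420

2464.1420 units


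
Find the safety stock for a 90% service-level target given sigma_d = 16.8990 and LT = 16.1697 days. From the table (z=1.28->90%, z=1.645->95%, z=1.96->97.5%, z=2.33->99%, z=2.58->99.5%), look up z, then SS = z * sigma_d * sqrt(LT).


From the table, SL = 90% corresponds to z = 1.28
sqrt(LT) = sqrt(16.1697) = 4.0212
SS = 1.28 * 16.8990 * 4.0212 = 86.9805

86.9805 units


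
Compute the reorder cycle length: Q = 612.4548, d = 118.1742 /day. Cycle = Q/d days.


Cycle = 612.4548 / 118.1742 = 5.1826

5.1826 days


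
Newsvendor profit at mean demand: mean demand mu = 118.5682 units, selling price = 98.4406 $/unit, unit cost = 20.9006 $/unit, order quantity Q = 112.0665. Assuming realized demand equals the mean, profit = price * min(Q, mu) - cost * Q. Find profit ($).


Sales at mu = min(112.0665, 118.5682) = 112.0665
Revenue = 98.4406 * 112.0665 = 11031.8935
Total cost = 20.9006 * 112.0665 = 2342.2571
Profit = 11031.8935 - 2342.2571 = 8689.6364

8689.6364 $


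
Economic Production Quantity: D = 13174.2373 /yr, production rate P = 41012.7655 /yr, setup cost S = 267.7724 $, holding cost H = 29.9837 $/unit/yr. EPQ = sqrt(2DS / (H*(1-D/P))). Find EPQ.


1 - D/P = 1 - 0.3212 = 0.6788
H*(1-D/P) = 20.3523
2DS = 7055394.2800
EPQ = sqrt(346664.0838) = 588.7819

588.7819 units


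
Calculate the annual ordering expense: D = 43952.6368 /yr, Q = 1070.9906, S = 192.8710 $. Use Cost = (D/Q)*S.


Number of orders = D/Q = 41.0392
Cost = 41.0392 * 192.8710 = 7915.2786

7915.2786 $/yr


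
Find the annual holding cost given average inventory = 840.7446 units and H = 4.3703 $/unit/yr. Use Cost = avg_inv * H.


Cost = 840.7446 * 4.3703 = 3674.3061

3674.3061 $/yr


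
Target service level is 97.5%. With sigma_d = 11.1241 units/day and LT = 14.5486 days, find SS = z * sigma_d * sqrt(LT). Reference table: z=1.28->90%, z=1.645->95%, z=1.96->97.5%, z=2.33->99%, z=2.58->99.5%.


From the table, SL = 97.5% corresponds to z = 1.96
sqrt(LT) = sqrt(14.5486) = 3.8143
SS = 1.96 * 11.1241 * 3.8143 = 83.1633

83.1633 units


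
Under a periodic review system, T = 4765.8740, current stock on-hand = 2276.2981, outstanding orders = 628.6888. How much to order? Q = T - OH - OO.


Inventory position = OH + OO = 2276.2981 + 628.6888 = 2904.9869
Q = 4765.8740 - 2904.9869 = 1860.8871

1860.8871 units


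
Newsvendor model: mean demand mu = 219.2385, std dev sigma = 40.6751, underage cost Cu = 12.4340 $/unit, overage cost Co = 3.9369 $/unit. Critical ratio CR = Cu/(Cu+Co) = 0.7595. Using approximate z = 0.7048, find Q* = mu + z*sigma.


CR = Cu/(Cu+Co) = 12.4340/(12.4340+3.9369) = 0.7595
z = 0.7048
Q* = 219.2385 + 0.7048 * 40.6751 = 247.9063

247.9063 units


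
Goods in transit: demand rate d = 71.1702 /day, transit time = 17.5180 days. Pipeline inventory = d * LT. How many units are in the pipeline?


Pipeline = 71.1702 * 17.5180 = 1246.7596

1246.7596 units


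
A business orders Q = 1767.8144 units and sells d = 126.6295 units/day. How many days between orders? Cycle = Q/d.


Cycle = 1767.8144 / 126.6295 = 13.9605

13.9605 days


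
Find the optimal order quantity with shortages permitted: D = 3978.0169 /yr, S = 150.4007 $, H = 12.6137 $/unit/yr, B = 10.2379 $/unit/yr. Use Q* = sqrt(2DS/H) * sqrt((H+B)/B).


sqrt(2DS/H) = 308.0009
sqrt((H+B)/B) = 1.4940
Q* = 308.0009 * 1.4940 = 460.1558

460.1558 units


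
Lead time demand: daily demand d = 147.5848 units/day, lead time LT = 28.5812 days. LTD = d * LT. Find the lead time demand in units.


LTD = 147.5848 * 28.5812 = 4218.1507

4218.1507 units


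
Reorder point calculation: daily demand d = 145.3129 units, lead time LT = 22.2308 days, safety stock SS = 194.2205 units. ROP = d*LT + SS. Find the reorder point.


d*LT = 145.3129 * 22.2308 = 3230.4220
ROP = 3230.4220 + 194.2205 = 3424.6425

3424.6425 units


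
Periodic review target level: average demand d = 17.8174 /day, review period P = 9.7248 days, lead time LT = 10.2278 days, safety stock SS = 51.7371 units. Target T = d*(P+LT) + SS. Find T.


P + LT = 19.9526
d*(P+LT) = 17.8174 * 19.9526 = 355.5035
T = 355.5035 + 51.7371 = 407.2406

407.2406 units


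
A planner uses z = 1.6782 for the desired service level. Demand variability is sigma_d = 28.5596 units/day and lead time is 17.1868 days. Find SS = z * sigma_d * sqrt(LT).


sqrt(LT) = sqrt(17.1868) = 4.1457
SS = 1.6782 * 28.5596 * 4.1457 = 198.6979

198.6979 units


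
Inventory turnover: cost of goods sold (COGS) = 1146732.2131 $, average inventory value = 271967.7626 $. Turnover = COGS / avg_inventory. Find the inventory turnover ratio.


Turnover = 1146732.2131 / 271967.7626 = 4.2164

4.2164


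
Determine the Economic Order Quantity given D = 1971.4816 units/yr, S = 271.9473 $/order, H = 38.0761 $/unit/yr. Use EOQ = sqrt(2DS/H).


2*D*S = 2 * 1971.4816 * 271.9473 = 1072278.1962
2*D*S/H = 28161.4503
EOQ = sqrt(28161.4503) = 167.8137

167.8137 units


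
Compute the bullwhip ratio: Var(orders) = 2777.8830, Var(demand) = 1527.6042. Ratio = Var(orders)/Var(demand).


BW = 2777.8830 / 1527.6042 = 1.8185

1.8185


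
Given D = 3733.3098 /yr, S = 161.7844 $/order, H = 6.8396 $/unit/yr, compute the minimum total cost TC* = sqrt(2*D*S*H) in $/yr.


2*D*S*H = 8262117.5995
TC* = sqrt(8262117.5995) = 2874.3900

2874.3900 $/yr


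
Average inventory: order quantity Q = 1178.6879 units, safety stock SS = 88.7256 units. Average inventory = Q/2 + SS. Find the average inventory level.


Q/2 = 589.3439
Avg = 589.3439 + 88.7256 = 678.0695

678.0695 units


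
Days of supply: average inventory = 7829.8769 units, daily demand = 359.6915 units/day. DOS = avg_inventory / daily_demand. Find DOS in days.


DOS = 7829.8769 / 359.6915 = 21.7683

21.7683 days


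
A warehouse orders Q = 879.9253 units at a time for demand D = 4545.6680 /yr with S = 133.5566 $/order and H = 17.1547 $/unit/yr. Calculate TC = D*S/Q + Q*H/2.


Ordering cost = D*S/Q = 689.9494
Holding cost = Q*H/2 = 7547.4273
TC = 689.9494 + 7547.4273 = 8237.3767

8237.3767 $/yr


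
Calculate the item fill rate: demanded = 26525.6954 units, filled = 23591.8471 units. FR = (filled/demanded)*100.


FR = 23591.8471 / 26525.6954 * 100 = 88.9396

88.9396%


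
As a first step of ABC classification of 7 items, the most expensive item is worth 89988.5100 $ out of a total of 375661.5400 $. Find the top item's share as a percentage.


Top item = 89988.5100
Total = 375661.5400
Percentage = 89988.5100 / 375661.5400 * 100 = 23.9547

23.9547%


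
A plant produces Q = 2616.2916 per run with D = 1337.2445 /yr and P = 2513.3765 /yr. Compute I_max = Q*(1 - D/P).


D/P = 0.5321
1 - D/P = 0.4679
I_max = 2616.2916 * 0.4679 = 1224.2910

1224.2910 units


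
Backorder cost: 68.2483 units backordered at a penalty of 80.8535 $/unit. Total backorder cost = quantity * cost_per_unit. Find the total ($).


Total = 68.2483 * 80.8535 = 5518.1139

5518.1139 $


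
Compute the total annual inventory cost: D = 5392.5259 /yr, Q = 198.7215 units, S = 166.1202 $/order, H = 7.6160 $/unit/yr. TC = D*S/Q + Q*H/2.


Ordering cost = D*S/Q = 4507.8539
Holding cost = Q*H/2 = 756.7315
TC = 4507.8539 + 756.7315 = 5264.5853

5264.5853 $/yr


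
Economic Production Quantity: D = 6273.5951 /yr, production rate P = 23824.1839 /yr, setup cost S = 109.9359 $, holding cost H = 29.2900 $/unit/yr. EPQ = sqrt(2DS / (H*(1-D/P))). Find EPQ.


1 - D/P = 1 - 0.2633 = 0.7367
H*(1-D/P) = 21.5771
2DS = 1379386.6471
EPQ = sqrt(63928.2753) = 252.8404

252.8404 units


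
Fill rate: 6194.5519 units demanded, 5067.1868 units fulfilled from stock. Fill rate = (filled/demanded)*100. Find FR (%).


FR = 5067.1868 / 6194.5519 * 100 = 81.8007

81.8007%


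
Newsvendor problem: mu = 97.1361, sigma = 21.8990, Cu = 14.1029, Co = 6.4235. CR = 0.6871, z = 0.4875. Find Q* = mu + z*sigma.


CR = Cu/(Cu+Co) = 14.1029/(14.1029+6.4235) = 0.6871
z = 0.4875
Q* = 97.1361 + 0.4875 * 21.8990 = 107.8119

107.8119 units


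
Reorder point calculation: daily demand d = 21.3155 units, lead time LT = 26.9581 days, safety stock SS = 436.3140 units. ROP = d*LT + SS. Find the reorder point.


d*LT = 21.3155 * 26.9581 = 574.6254
ROP = 574.6254 + 436.3140 = 1010.9394

1010.9394 units


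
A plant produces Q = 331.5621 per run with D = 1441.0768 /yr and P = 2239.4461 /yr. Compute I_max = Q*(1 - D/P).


D/P = 0.6435
1 - D/P = 0.3565
I_max = 331.5621 * 0.3565 = 118.2029

118.2029 units


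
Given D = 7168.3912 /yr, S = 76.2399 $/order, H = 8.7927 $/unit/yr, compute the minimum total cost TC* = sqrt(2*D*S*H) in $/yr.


2*D*S*H = 9610727.5827
TC* = sqrt(9610727.5827) = 3100.1173

3100.1173 $/yr


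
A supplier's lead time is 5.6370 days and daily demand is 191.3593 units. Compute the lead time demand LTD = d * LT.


LTD = 191.3593 * 5.6370 = 1078.6924

1078.6924 units


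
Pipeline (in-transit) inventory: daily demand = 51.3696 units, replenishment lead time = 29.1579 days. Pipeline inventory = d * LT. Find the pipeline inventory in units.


Pipeline = 51.3696 * 29.1579 = 1497.8297

1497.8297 units


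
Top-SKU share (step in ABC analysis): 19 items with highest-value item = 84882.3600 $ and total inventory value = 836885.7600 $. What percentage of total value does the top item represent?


Top item = 84882.3600
Total = 836885.7600
Percentage = 84882.3600 / 836885.7600 * 100 = 10.1426

10.1426%


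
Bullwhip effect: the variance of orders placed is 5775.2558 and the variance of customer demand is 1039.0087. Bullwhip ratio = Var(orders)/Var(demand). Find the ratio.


BW = 5775.2558 / 1039.0087 = 5.5584

5.5584


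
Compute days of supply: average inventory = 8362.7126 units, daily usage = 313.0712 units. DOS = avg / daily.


DOS = 8362.7126 / 313.0712 = 26.7119

26.7119 days


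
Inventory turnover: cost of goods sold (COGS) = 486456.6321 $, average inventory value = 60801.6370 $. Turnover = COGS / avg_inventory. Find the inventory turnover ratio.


Turnover = 486456.6321 / 60801.6370 = 8.0007

8.0007


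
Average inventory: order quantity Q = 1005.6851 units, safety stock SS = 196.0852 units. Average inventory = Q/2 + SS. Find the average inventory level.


Q/2 = 502.8426
Avg = 502.8426 + 196.0852 = 698.9278

698.9278 units


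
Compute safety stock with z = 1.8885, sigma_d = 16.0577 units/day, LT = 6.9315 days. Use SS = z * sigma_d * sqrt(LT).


sqrt(LT) = sqrt(6.9315) = 2.6328
SS = 1.8885 * 16.0577 * 2.6328 = 79.8388

79.8388 units


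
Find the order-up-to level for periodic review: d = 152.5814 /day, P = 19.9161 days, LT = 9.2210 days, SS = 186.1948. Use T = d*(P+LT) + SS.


P + LT = 29.1371
d*(P+LT) = 152.5814 * 29.1371 = 4445.7795
T = 4445.7795 + 186.1948 = 4631.9743

4631.9743 units


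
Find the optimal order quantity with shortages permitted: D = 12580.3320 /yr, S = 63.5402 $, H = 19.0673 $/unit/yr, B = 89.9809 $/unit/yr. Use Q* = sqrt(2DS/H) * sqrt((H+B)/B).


sqrt(2DS/H) = 289.5614
sqrt((H+B)/B) = 1.1009
Q* = 289.5614 * 1.1009 = 318.7681

318.7681 units


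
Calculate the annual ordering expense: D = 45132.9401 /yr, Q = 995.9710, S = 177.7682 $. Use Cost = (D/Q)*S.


Number of orders = D/Q = 45.3155
Cost = 45.3155 * 177.7682 = 8055.6578

8055.6578 $/yr


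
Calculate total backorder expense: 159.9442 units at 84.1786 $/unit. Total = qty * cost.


Total = 159.9442 * 84.1786 = 13463.8788

13463.8788 $


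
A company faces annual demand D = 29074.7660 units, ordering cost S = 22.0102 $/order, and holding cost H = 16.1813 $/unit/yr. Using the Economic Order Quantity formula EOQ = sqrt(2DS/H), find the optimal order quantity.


2*D*S = 2 * 29074.7660 * 22.0102 = 1279882.8292
2*D*S/H = 79096.4156
EOQ = sqrt(79096.4156) = 281.2408

281.2408 units


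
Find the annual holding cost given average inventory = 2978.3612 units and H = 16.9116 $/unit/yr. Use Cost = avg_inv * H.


Cost = 2978.3612 * 16.9116 = 50368.8533

50368.8533 $/yr


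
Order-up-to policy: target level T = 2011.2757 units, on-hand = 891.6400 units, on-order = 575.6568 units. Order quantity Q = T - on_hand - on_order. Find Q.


Inventory position = OH + OO = 891.6400 + 575.6568 = 1467.2968
Q = 2011.2757 - 1467.2968 = 543.9789

543.9789 units


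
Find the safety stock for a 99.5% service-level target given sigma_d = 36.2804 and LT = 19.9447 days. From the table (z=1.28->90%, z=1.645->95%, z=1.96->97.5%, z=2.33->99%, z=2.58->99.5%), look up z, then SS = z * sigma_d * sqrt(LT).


From the table, SL = 99.5% corresponds to z = 2.58
sqrt(LT) = sqrt(19.9447) = 4.4659
SS = 2.58 * 36.2804 * 4.4659 = 418.0281

418.0281 units


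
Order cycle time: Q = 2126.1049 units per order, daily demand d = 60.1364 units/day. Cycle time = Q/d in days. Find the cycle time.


Cycle = 2126.1049 / 60.1364 = 35.3547

35.3547 days


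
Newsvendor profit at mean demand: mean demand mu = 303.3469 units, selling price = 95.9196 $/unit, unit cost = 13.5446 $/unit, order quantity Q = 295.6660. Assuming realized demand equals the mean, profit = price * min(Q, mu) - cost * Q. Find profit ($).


Sales at mu = min(295.6660, 303.3469) = 295.6660
Revenue = 95.9196 * 295.6660 = 28360.1645
Total cost = 13.5446 * 295.6660 = 4004.6777
Profit = 28360.1645 - 4004.6777 = 24355.4868

24355.4868 $


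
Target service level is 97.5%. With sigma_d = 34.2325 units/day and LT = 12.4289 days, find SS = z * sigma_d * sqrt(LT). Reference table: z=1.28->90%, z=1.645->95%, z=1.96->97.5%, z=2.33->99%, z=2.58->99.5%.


From the table, SL = 97.5% corresponds to z = 1.96
sqrt(LT) = sqrt(12.4289) = 3.5255
SS = 1.96 * 34.2325 * 3.5255 = 236.5435

236.5435 units


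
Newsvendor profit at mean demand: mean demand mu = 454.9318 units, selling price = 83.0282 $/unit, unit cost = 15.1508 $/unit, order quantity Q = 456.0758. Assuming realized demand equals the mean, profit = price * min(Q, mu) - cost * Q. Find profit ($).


Sales at mu = min(456.0758, 454.9318) = 454.9318
Revenue = 83.0282 * 454.9318 = 37772.1685
Total cost = 15.1508 * 456.0758 = 6909.9132
Profit = 37772.1685 - 6909.9132 = 30862.2552

30862.2552 $


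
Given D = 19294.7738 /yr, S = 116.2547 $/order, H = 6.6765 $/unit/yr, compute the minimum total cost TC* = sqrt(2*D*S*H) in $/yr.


2*D*S*H = 29952222.9892
TC* = sqrt(29952222.9892) = 5472.8624

5472.8624 $/yr


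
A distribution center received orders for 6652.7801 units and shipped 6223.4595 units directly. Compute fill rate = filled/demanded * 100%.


FR = 6223.4595 / 6652.7801 * 100 = 93.5467

93.5467%


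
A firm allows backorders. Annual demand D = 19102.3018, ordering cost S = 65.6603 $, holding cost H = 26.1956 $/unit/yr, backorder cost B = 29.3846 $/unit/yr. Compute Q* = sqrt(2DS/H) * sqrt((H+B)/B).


sqrt(2DS/H) = 309.4533
sqrt((H+B)/B) = 1.3753
Q* = 309.4533 * 1.3753 = 425.5938

425.5938 units


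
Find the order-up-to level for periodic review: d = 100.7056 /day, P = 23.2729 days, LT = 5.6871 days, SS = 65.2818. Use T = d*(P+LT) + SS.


P + LT = 28.9600
d*(P+LT) = 100.7056 * 28.9600 = 2916.4342
T = 2916.4342 + 65.2818 = 2981.7160

2981.7160 units


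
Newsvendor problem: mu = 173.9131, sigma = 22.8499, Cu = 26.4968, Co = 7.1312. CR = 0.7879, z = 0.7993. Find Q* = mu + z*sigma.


CR = Cu/(Cu+Co) = 26.4968/(26.4968+7.1312) = 0.7879
z = 0.7993
Q* = 173.9131 + 0.7993 * 22.8499 = 192.1770

192.1770 units


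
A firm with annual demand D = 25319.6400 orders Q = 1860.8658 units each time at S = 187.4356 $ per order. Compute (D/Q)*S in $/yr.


Number of orders = D/Q = 13.6064
Cost = 13.6064 * 187.4356 = 2550.3193

2550.3193 $/yr


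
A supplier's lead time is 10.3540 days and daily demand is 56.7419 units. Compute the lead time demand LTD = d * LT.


LTD = 56.7419 * 10.3540 = 587.5056

587.5056 units


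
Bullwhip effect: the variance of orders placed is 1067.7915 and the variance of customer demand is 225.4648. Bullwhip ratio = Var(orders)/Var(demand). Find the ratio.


BW = 1067.7915 / 225.4648 = 4.7360

4.7360


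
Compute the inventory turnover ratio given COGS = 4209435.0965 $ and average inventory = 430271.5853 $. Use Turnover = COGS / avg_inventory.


Turnover = 4209435.0965 / 430271.5853 = 9.7832

9.7832


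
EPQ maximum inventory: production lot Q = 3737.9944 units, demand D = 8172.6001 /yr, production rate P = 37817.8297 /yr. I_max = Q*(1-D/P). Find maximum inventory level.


D/P = 0.2161
1 - D/P = 0.7839
I_max = 3737.9944 * 0.7839 = 2930.1973

2930.1973 units


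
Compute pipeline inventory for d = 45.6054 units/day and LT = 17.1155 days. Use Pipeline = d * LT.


Pipeline = 45.6054 * 17.1155 = 780.5592

780.5592 units


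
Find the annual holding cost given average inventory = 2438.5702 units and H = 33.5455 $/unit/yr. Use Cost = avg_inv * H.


Cost = 2438.5702 * 33.5455 = 81803.0566

81803.0566 $/yr


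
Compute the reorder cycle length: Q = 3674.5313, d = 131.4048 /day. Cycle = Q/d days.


Cycle = 3674.5313 / 131.4048 = 27.9634

27.9634 days


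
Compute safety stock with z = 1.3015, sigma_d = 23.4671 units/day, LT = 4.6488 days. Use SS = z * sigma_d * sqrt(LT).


sqrt(LT) = sqrt(4.6488) = 2.1561
SS = 1.3015 * 23.4671 * 2.1561 = 65.8528

65.8528 units


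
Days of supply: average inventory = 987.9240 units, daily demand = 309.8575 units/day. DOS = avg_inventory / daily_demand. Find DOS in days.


DOS = 987.9240 / 309.8575 = 3.1883

3.1883 days


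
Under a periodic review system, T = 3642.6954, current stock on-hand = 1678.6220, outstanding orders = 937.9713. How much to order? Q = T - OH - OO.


Inventory position = OH + OO = 1678.6220 + 937.9713 = 2616.5933
Q = 3642.6954 - 2616.5933 = 1026.1021

1026.1021 units


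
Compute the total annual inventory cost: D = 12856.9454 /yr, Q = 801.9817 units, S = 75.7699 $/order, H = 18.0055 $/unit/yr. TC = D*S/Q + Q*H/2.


Ordering cost = D*S/Q = 1214.7029
Holding cost = Q*H/2 = 7220.0407
TC = 1214.7029 + 7220.0407 = 8434.7436

8434.7436 $/yr


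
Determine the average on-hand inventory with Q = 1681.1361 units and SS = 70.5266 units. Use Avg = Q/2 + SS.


Q/2 = 840.5680
Avg = 840.5680 + 70.5266 = 911.0947

911.0947 units


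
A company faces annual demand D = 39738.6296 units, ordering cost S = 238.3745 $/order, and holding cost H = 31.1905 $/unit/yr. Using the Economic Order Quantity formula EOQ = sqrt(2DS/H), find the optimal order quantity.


2*D*S = 2 * 39738.6296 * 238.3745 = 18945351.9232
2*D*S/H = 607407.7659
EOQ = sqrt(607407.7659) = 779.3637

779.3637 units


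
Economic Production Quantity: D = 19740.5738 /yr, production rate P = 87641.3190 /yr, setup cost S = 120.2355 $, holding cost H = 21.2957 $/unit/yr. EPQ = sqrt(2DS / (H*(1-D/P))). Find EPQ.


1 - D/P = 1 - 0.2252 = 0.7748
H*(1-D/P) = 16.4990
2DS = 4747035.5223
EPQ = sqrt(287716.6042) = 536.3922

536.3922 units


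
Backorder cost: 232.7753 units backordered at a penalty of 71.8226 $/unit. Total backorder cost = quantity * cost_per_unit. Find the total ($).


Total = 232.7753 * 71.8226 = 16718.5273

16718.5273 $


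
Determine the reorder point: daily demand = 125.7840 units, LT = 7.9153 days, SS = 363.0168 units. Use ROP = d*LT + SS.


d*LT = 125.7840 * 7.9153 = 995.6181
ROP = 995.6181 + 363.0168 = 1358.6349

1358.6349 units


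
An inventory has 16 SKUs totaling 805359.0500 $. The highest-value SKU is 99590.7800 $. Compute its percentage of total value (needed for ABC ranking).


Top item = 99590.7800
Total = 805359.0500
Percentage = 99590.7800 / 805359.0500 * 100 = 12.3660

12.3660%


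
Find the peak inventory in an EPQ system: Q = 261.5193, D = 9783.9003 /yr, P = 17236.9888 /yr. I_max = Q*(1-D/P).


D/P = 0.5676
1 - D/P = 0.4324
I_max = 261.5193 * 0.4324 = 113.0781

113.0781 units


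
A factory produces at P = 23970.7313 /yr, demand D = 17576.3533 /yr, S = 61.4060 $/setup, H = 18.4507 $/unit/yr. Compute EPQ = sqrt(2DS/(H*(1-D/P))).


1 - D/P = 1 - 0.7332 = 0.2668
H*(1-D/P) = 4.9219
2DS = 2158587.1015
EPQ = sqrt(438570.7950) = 662.2468

662.2468 units


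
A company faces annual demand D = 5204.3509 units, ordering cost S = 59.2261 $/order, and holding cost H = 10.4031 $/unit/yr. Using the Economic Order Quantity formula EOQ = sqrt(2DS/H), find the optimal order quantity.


2*D*S = 2 * 5204.3509 * 59.2261 = 616466.8137
2*D*S/H = 59257.9917
EOQ = sqrt(59257.9917) = 243.4296

243.4296 units


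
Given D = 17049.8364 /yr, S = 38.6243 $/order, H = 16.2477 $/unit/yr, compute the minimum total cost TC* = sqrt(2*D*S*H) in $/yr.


2*D*S*H = 21399455.5973
TC* = sqrt(21399455.5973) = 4625.9546

4625.9546 $/yr


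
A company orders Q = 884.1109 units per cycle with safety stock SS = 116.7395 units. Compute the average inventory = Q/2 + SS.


Q/2 = 442.0555
Avg = 442.0555 + 116.7395 = 558.7949

558.7949 units


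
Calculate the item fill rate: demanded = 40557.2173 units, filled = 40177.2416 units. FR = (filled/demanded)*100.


FR = 40177.2416 / 40557.2173 * 100 = 99.0631

99.0631%


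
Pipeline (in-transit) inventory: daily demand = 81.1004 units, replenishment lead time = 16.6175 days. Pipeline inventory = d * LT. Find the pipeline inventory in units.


Pipeline = 81.1004 * 16.6175 = 1347.6859

1347.6859 units


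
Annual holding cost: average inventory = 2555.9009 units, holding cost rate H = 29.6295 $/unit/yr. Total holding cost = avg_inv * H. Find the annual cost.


Cost = 2555.9009 * 29.6295 = 75730.0657

75730.0657 $/yr


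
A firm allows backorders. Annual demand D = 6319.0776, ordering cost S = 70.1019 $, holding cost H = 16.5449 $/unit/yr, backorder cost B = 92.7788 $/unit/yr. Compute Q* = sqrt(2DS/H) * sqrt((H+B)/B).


sqrt(2DS/H) = 231.4060
sqrt((H+B)/B) = 1.0855
Q* = 231.4060 * 1.0855 = 251.1930

251.1930 units


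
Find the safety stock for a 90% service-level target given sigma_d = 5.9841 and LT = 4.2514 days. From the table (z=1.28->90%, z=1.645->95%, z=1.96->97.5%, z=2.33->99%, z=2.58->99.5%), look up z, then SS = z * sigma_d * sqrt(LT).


From the table, SL = 90% corresponds to z = 1.28
sqrt(LT) = sqrt(4.2514) = 2.0619
SS = 1.28 * 5.9841 * 2.0619 = 15.7934

15.7934 units


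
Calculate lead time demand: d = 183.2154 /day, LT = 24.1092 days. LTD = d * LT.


LTD = 183.2154 * 24.1092 = 4417.1767

4417.1767 units


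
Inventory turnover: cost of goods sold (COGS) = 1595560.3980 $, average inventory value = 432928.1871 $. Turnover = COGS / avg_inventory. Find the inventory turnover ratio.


Turnover = 1595560.3980 / 432928.1871 = 3.6855

3.6855


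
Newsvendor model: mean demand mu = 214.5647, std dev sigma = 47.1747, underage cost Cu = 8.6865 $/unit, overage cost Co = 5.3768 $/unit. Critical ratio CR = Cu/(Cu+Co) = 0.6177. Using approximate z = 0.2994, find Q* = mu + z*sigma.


CR = Cu/(Cu+Co) = 8.6865/(8.6865+5.3768) = 0.6177
z = 0.2994
Q* = 214.5647 + 0.2994 * 47.1747 = 228.6888

228.6888 units


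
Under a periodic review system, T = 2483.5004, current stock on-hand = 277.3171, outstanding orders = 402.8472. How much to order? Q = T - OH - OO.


Inventory position = OH + OO = 277.3171 + 402.8472 = 680.1643
Q = 2483.5004 - 680.1643 = 1803.3361

1803.3361 units


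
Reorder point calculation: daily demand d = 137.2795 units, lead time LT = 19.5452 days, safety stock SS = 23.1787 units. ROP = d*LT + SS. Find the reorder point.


d*LT = 137.2795 * 19.5452 = 2683.1553
ROP = 2683.1553 + 23.1787 = 2706.3340

2706.3340 units


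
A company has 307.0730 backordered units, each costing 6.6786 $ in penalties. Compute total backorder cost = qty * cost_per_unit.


Total = 307.0730 * 6.6786 = 2050.8177

2050.8177 $
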